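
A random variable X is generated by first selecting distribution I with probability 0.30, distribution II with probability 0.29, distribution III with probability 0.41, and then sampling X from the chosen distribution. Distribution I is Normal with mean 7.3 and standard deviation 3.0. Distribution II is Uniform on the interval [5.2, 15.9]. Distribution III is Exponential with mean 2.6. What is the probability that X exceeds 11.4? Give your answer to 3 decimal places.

Conditional on each component, P(X > 11.4): I: 0.0858649; II: 0.420561; III: 0.0124677.
By total probability, P(X > 11.4) = 0.3·0.0858649 + 0.29·0.420561 + 0.41·0.0124677 = 0.152834.

0.153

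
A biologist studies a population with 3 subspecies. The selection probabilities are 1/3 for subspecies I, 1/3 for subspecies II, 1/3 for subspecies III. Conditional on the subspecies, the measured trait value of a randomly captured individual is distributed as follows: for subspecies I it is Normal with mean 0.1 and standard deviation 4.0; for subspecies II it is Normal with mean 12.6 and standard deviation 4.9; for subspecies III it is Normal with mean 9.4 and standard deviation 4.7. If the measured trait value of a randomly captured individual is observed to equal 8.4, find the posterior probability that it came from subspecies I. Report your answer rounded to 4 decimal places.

Likelihoods f(8.4 | ·): I: 0.011585; II: 0.0563868; III: 0.0829817.
Posterior ∝ prior × likelihood. Numerator for I: 0.333333·0.011585 = 0.00386166.
Normalizing constant: 0.333333·0.011585 + 0.333333·0.0563868 + 0.333333·0.0829817 = 0.0503178.
P(I | observation) = 0.00386166 / 0.0503178 = 0.0767454.

0.0767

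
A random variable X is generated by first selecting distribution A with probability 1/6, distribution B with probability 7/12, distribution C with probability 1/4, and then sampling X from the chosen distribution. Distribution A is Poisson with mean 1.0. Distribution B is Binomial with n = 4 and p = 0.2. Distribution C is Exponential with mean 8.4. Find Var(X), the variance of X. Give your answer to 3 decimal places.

Per component, A: μ=1, E[X²]=2; B: μ=0.8, E[X²]=1.28; C: μ=8.4, E[X²]=141.12.
E[X] = 0.166667·1 + 0.583333·0.8 + 0.25·8.4 = 2.73333.
E[X²] = 0.166667·2 + 0.583333·1.28 + 0.25·141.12 = 36.36.
Var(X) = E[X²] − (E[X])² = 36.36 − 7.47111 = 28.8889.

28.889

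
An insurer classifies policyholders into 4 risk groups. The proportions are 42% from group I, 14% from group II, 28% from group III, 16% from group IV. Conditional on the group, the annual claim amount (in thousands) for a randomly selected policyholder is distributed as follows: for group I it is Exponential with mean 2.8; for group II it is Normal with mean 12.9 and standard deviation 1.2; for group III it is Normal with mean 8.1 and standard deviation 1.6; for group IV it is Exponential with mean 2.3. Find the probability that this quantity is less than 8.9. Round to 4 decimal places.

Conditional on each group, P(X < 8.9): I: 0.958355; II: 0.00042906; III: 0.691462; IV: 0.979133.
By total probability, P(X < 8.9) = 0.42·0.958355 + 0.14·0.00042906 + 0.28·0.691462 + 0.16·0.979133 = 0.75284.

0.7528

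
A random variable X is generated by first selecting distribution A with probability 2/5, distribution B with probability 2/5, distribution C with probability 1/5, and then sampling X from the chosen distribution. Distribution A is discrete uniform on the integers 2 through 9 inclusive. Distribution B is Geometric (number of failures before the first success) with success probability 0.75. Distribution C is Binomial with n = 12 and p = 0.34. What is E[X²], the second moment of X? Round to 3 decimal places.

18.290

For each component E[X²] = Var + (mean)², giving A: 35.5; B: 0.555556; C: 19.3392.
Overall E[X²] = 0.4·35.5 + 0.4·0.555556 + 0.2·19.3392 = 18.2901.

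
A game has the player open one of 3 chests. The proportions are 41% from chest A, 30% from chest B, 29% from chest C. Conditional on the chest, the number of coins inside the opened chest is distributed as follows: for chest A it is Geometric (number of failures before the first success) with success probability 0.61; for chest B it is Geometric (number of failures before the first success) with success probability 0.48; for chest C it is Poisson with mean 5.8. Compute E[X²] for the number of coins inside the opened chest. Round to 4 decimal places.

For each component E[X²] = Var + (mean)², giving A: 1.45687; B: 3.43056; C: 39.44.
Overall E[X²] = 0.41·1.45687 + 0.3·3.43056 + 0.29·39.44 = 13.0641.

13.0641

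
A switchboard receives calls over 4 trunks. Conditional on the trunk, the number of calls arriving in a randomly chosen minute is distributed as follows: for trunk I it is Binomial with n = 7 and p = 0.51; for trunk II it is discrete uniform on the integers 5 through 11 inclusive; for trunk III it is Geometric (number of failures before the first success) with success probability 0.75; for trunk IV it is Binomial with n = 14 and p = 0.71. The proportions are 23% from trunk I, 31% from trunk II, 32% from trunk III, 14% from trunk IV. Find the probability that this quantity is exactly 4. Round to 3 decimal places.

Conditional on each trunk, P(X = 4): I: 0.278572; II: 0; III: 0.00292969; IV: 0.00107016.
By total probability, P(X = 4) = 0.23·0.278572 + 0.31·0 + 0.32·0.00292969 + 0.14·0.00107016 = 0.0651588.

0.065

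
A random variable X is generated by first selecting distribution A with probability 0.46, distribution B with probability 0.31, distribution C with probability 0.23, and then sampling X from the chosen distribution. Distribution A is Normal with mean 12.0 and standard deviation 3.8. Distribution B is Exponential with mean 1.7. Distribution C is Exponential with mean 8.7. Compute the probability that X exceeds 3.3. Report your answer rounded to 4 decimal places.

0.6568

Conditional on each component, P(X > 3.3): A: 0.988974; B: 0.143535; C: 0.684333.
By total probability, P(X > 3.3) = 0.46·0.988974 + 0.31·0.143535 + 0.23·0.684333 = 0.656821.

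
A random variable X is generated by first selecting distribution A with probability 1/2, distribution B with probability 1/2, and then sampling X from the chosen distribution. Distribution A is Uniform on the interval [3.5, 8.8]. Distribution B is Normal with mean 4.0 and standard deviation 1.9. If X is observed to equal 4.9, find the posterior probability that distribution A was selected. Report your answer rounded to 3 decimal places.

Likelihoods f(4.9 | ·): A: 0.188679; B: 0.187687.
Posterior ∝ prior × likelihood. Numerator for A: 0.5·0.188679 = 0.0943396.
Normalizing constant: 0.5·0.188679 + 0.5·0.187687 = 0.188183.
P(A | observation) = 0.0943396 / 0.188183 = 0.501318.

0.501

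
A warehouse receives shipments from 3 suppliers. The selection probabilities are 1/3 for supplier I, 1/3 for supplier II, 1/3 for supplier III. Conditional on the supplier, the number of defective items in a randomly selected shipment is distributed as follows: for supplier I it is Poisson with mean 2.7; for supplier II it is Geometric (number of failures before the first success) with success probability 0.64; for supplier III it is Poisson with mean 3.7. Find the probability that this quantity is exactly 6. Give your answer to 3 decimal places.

Conditional on each supplier, P(X = 6): I: 0.0361622; II: 0.00139314; III: 0.0881025.
By total probability, P(X = 6) = 0.333333·0.0361622 + 0.333333·0.00139314 + 0.333333·0.0881025 = 0.041886.

0.042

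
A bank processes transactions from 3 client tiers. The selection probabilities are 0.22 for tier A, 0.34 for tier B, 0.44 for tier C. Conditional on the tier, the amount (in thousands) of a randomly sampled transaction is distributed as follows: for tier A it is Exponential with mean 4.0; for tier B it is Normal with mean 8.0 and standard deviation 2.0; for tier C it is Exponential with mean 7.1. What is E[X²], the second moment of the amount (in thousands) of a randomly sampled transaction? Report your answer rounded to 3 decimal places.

For each component E[X²] = Var + (mean)², giving A: 32; B: 68; C: 100.82.
Overall E[X²] = 0.22·32 + 0.34·68 + 0.44·100.82 = 74.5208.

74.521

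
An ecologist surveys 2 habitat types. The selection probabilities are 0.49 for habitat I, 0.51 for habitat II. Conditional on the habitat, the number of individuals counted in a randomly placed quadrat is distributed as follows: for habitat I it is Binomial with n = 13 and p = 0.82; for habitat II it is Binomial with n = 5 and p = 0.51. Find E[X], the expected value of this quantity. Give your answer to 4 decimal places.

Component means — I: 10.66; II: 2.55.
E[X] = 0.49·10.66 + 0.51·2.55 = 6.5239.

6.5239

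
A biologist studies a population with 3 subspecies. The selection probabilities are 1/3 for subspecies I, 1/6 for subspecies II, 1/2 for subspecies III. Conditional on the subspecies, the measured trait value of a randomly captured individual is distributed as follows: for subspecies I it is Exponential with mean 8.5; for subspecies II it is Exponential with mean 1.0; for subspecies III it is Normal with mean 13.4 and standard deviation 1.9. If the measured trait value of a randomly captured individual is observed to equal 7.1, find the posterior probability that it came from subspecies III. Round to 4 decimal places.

0.0245

Likelihoods f(7.1 | ·): I: 0.051029; II: 0.000825105; III: 0.000860478.
Posterior ∝ prior × likelihood. Numerator for III: 0.5·0.000860478 = 0.000430239.
Normalizing constant: 0.333333·0.051029 + 0.166667·0.000825105 + 0.5·0.000860478 = 0.0175774.
P(III | observation) = 0.000430239 / 0.0175774 = 0.0244768.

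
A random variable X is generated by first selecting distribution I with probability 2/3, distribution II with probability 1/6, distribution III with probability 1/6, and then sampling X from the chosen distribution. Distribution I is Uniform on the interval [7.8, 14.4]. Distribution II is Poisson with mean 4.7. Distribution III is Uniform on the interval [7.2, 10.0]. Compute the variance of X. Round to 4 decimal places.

Per component, I: μ=11.1, E[X²]=126.84; II: μ=4.7, E[X²]=26.79; III: μ=8.6, E[X²]=74.6133.
E[X] = 0.666667·11.1 + 0.166667·4.7 + 0.166667·8.6 = 9.61667.
E[X²] = 0.666667·126.84 + 0.166667·26.79 + 0.166667·74.6133 = 101.461.
Var(X) = E[X²] − (E[X])² = 101.461 − 92.4803 = 8.98028.

8.9803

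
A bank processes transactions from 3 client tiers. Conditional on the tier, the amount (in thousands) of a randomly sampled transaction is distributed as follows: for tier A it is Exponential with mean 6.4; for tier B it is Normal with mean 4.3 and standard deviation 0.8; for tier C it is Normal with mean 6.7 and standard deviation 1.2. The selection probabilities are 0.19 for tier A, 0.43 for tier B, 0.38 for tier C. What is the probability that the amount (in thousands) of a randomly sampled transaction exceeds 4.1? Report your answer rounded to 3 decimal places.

0.732

Conditional on each tier, P(X > 4.1): A: 0.526963; B: 0.598706; C: 0.98487.
By total probability, P(X > 4.1) = 0.19·0.526963 + 0.43·0.598706 + 0.38·0.98487 = 0.731817.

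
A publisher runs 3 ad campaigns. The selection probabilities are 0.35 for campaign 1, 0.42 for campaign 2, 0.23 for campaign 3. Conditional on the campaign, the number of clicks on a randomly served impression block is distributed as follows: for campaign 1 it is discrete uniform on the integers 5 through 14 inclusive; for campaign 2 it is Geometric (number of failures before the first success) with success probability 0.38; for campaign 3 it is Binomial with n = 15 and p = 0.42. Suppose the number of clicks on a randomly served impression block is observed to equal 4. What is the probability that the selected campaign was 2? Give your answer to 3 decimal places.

0.491

Likelihoods P(X=4 | ·): 1: 0; 2: 0.0561501; 3: 0.10613.
Posterior ∝ prior × likelihood. Numerator for 2: 0.42·0.0561501 = 0.023583.
Normalizing constant: 0.35·0 + 0.42·0.0561501 + 0.23·0.10613 = 0.0479929.
P(2 | observation) = 0.023583 / 0.0479929 = 0.491386.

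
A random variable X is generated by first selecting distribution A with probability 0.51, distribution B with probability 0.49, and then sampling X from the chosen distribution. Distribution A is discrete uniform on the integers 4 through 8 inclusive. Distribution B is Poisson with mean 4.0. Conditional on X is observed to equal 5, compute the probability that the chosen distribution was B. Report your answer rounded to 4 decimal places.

Likelihoods P(X=5 | ·): A: 0.2; B: 0.156293.
Posterior ∝ prior × likelihood. Numerator for B: 0.49·0.156293 = 0.0765838.
Normalizing constant: 0.51·0.2 + 0.49·0.156293 = 0.178584.
P(B | observation) = 0.0765838 / 0.178584 = 0.42884.

0.4288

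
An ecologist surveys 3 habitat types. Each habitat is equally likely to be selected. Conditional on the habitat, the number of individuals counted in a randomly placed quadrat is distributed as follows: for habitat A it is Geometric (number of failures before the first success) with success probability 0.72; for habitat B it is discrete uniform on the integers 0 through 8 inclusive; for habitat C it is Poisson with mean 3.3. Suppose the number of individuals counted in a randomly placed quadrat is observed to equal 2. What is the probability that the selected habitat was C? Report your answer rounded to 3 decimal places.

Likelihoods P(X=2 | ·): A: 0.056448; B: 0.111111; C: 0.200829.
Posterior ∝ prior × likelihood. Numerator for C: 0.333333·0.200829 = 0.0669429.
Normalizing constant: 0.333333·0.056448 + 0.333333·0.111111 + 0.333333·0.200829 = 0.122796.
P(C | observation) = 0.0669429 / 0.122796 = 0.545156.

0.545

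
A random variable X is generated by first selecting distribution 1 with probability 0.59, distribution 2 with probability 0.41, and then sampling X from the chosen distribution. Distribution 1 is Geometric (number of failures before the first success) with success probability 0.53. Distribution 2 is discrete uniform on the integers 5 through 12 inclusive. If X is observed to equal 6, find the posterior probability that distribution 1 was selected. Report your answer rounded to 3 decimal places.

0.062

Likelihoods P(X=6 | ·): 1: 0.00571298; 2: 0.125.
Posterior ∝ prior × likelihood. Numerator for 1: 0.59·0.00571298 = 0.00337066.
Normalizing constant: 0.59·0.00571298 + 0.41·0.125 = 0.0546207.
P(1 | observation) = 0.00337066 / 0.0546207 = 0.0617104.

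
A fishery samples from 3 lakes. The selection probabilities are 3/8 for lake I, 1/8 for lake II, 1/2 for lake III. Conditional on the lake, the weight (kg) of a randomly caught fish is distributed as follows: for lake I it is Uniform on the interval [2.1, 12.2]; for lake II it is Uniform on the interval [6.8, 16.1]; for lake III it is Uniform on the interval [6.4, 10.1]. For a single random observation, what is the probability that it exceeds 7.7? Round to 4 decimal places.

0.6043

Conditional on each lake, P(X > 7.7): I: 0.445545; II: 0.903226; III: 0.648649.
By total probability, P(X > 7.7) = 0.375·0.445545 + 0.125·0.903226 + 0.5·0.648649 = 0.604307.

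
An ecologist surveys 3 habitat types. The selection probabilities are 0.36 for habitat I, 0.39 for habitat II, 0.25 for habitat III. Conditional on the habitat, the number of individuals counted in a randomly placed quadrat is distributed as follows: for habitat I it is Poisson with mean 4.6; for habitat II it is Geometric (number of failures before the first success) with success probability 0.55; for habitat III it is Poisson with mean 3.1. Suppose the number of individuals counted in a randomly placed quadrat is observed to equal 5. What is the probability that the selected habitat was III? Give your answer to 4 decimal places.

0.2891

Likelihoods P(X=5 | ·): I: 0.172526; II: 0.010149; III: 0.107477.
Posterior ∝ prior × likelihood. Numerator for III: 0.25·0.107477 = 0.0268692.
Normalizing constant: 0.36·0.172526 + 0.39·0.010149 + 0.25·0.107477 = 0.0929365.
P(III | observation) = 0.0268692 / 0.0929365 = 0.289113.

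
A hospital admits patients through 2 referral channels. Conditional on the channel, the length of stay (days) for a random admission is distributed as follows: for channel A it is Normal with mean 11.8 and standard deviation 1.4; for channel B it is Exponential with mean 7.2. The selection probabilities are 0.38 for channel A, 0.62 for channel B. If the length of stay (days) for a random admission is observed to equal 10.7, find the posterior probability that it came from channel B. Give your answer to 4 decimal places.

0.1968

Likelihoods f(10.7 | ·): A: 0.20928; B: 0.0314237.
Posterior ∝ prior × likelihood. Numerator for B: 0.62·0.0314237 = 0.0194827.
Normalizing constant: 0.38·0.20928 + 0.62·0.0314237 = 0.0990089.
P(B | observation) = 0.0194827 / 0.0990089 = 0.196777.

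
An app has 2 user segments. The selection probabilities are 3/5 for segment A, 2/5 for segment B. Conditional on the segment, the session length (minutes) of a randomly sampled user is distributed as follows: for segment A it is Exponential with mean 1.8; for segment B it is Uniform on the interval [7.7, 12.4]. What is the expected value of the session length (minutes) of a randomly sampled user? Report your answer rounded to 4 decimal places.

Component means — A: 1.8; B: 10.05.
E[X] = 0.6·1.8 + 0.4·10.05 = 5.1.

5.1000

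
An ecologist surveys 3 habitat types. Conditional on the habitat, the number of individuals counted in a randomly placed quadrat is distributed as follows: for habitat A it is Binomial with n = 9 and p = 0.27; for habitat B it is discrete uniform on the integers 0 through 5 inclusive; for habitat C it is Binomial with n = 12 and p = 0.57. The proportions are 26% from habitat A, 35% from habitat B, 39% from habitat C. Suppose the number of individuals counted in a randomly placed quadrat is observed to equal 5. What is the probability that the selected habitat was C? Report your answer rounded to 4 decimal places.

Likelihoods P(X=5 | ·): A: 0.0513429; B: 0.166667; C: 0.129532.
Posterior ∝ prior × likelihood. Numerator for C: 0.39·0.129532 = 0.0505177.
Normalizing constant: 0.26·0.0513429 + 0.35·0.166667 + 0.39·0.129532 = 0.1222.
P(C | observation) = 0.0505177 / 0.1222 = 0.413401.

0.4134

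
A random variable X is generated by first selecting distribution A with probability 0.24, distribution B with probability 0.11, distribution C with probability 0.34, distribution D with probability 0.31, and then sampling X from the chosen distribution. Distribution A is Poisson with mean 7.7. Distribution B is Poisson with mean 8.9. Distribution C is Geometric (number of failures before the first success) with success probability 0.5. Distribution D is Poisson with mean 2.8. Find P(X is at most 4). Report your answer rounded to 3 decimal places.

0.627

Conditional on each component, P(X ≤ 4): A: 0.118145; B: 0.0584325; C: 0.96875; D: 0.847676.
By total probability, P(X ≤ 4) = 0.24·0.118145 + 0.11·0.0584325 + 0.34·0.96875 + 0.31·0.847676 = 0.626937.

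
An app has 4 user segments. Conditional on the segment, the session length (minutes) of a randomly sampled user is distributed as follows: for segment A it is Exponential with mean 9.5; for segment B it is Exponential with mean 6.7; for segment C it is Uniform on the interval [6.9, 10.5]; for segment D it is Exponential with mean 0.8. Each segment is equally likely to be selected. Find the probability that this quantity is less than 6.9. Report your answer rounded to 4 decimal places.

0.5398

Conditional on each segment, P(X < 6.9): A: 0.516312; B: 0.64294; C: 0; D: 0.99982.
By total probability, P(X < 6.9) = 0.25·0.516312 + 0.25·0.64294 + 0.25·0 + 0.25·0.99982 = 0.539768.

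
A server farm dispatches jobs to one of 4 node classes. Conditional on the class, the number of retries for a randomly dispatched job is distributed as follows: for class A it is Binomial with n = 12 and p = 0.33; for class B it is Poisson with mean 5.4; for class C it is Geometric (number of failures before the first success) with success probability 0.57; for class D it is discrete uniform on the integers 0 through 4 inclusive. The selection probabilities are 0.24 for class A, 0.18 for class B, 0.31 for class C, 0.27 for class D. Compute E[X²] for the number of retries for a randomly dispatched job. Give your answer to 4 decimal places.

For each component E[X²] = Var + (mean)², giving A: 18.3348; B: 34.56; C: 1.89258; D: 6.
Overall E[X²] = 0.24·18.3348 + 0.18·34.56 + 0.31·1.89258 + 0.27·6 = 12.8279.

12.8279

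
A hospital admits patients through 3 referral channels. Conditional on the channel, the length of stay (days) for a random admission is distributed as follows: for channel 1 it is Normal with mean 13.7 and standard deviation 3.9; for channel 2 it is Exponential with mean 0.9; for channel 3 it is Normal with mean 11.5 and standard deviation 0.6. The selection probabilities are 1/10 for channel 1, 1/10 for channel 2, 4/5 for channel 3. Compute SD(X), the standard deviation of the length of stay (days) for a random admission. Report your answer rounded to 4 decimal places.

Per component, 1: μ=13.7, E[X²]=202.9; 2: μ=0.9, E[X²]=1.62; 3: μ=11.5, E[X²]=132.61.
E[X] = 0.1·13.7 + 0.1·0.9 + 0.8·11.5 = 10.66.
E[X²] = 0.1·202.9 + 0.1·1.62 + 0.8·132.61 = 126.54.
Var(X) = E[X²] − (E[X])² = 126.54 − 113.636 = 12.9044.
SD(X) = √12.9044 = 3.59227.

3.5923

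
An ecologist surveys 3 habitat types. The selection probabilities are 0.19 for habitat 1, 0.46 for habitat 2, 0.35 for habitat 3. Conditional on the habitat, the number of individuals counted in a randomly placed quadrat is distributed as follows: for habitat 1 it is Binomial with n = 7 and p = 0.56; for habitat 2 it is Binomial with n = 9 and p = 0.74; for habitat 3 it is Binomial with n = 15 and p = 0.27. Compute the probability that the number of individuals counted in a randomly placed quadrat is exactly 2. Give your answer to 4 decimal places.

0.0662

Conditional on each habitat, P(X = 2): 1: 0.108607; 2: 0.00158336; 3: 0.127972.
By total probability, P(X = 2) = 0.19·0.108607 + 0.46·0.00158336 + 0.35·0.127972 = 0.0661538.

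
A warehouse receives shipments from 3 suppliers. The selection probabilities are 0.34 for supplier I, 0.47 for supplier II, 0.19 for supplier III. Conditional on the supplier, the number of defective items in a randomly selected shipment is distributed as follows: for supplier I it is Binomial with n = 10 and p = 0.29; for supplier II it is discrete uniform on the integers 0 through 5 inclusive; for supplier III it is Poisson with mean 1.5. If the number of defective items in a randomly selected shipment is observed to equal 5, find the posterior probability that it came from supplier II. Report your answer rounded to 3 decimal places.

0.695

Likelihoods P(X=5 | ·): I: 0.0932572; II: 0.166667; III: 0.01412.
Posterior ∝ prior × likelihood. Numerator for II: 0.47·0.166667 = 0.0783333.
Normalizing constant: 0.34·0.0932572 + 0.47·0.166667 + 0.19·0.01412 = 0.112724.
P(II | observation) = 0.0783333 / 0.112724 = 0.694915.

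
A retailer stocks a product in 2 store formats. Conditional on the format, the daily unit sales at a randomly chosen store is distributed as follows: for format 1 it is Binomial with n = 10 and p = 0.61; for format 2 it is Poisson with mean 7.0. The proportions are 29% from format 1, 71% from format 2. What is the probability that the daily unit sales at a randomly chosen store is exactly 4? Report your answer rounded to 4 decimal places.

0.0944

Conditional on each format, P(X = 4): 1: 0.102312; 2: 0.0912262.
By total probability, P(X = 4) = 0.29·0.102312 + 0.71·0.0912262 = 0.0944411.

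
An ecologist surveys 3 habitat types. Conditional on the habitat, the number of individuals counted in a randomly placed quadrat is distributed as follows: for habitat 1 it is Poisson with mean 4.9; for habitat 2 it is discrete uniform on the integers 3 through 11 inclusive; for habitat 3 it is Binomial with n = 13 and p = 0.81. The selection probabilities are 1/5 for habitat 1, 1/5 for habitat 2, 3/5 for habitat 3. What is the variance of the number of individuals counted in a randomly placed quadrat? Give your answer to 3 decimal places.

8.989

Per component, 1: μ=4.9, E[X²]=28.91; 2: μ=7, E[X²]=55.6667; 3: μ=10.53, E[X²]=112.882.
E[X] = 0.2·4.9 + 0.2·7 + 0.6·10.53 = 8.698.
E[X²] = 0.2·28.91 + 0.2·55.6667 + 0.6·112.882 = 84.6443.
Var(X) = E[X²] − (E[X])² = 84.6443 − 75.6552 = 8.98909.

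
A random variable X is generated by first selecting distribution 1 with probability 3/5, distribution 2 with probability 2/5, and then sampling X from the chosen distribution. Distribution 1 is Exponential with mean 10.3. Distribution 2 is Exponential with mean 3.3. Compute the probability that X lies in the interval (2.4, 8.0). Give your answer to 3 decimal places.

0.357

Conditional on each component, P(2.4 < X < 8.0): 1: 0.332224; 2: 0.39468.
By total probability, P(2.4 < X < 8.0) = 0.6·0.332224 + 0.4·0.39468 = 0.357206.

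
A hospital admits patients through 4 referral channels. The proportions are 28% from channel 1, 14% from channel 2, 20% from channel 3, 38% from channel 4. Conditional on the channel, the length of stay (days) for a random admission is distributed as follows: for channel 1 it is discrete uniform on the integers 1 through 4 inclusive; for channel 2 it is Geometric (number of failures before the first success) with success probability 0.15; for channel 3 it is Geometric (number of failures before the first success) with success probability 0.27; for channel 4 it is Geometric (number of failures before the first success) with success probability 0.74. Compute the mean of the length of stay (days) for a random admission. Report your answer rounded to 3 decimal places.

Component means — 1: 2.5; 2: 5.66667; 3: 2.7037; 4: 0.351351.
E[X] = 0.28·2.5 + 0.14·5.66667 + 0.2·2.7037 + 0.38·0.351351 = 2.16759.

2.168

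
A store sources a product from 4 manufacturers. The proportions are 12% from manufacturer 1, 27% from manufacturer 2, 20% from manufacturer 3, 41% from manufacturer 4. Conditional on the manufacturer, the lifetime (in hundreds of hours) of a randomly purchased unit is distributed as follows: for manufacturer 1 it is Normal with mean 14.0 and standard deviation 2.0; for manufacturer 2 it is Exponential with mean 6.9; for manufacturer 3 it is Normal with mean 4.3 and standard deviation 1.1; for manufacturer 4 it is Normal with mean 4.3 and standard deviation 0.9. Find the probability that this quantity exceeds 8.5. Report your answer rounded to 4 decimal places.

0.1984

Conditional on each manufacturer, P(X > 8.5): 1: 0.99702; 2: 0.291742; 3: 6.72194e-05; 4: 1.53063e-06.
By total probability, P(X > 8.5) = 0.12·0.99702 + 0.27·0.291742 + 0.2·6.72194e-05 + 0.41·1.53063e-06 = 0.198427.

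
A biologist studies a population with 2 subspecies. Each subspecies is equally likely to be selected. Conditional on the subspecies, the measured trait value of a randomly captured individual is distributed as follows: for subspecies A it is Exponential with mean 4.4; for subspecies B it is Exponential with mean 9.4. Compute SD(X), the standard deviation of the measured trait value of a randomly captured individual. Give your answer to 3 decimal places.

7.753

Per component, A: μ=4.4, E[X²]=38.72; B: μ=9.4, E[X²]=176.72.
E[X] = 0.5·4.4 + 0.5·9.4 = 6.9.
E[X²] = 0.5·38.72 + 0.5·176.72 = 107.72.
Var(X) = E[X²] − (E[X])² = 107.72 − 47.61 = 60.11.
SD(X) = √60.11 = 7.75306.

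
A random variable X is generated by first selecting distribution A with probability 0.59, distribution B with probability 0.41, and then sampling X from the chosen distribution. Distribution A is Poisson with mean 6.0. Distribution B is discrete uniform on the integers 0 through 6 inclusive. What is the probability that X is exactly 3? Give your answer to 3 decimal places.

0.111

Conditional on each component, P(X = 3): A: 0.0892351; B: 0.142857.
By total probability, P(X = 3) = 0.59·0.0892351 + 0.41·0.142857 = 0.11122.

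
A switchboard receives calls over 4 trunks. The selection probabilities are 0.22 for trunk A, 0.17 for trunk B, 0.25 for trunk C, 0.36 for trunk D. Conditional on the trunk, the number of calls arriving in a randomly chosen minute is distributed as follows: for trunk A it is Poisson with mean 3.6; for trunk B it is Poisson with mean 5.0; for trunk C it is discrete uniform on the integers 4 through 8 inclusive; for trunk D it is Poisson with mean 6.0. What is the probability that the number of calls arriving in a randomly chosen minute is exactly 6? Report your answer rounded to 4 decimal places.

Conditional on each trunk, P(X = 6): A: 0.0826081; B: 0.146223; C: 0.2; D: 0.160623.
By total probability, P(X = 6) = 0.22·0.0826081 + 0.17·0.146223 + 0.25·0.2 + 0.36·0.160623 = 0.150856.

0.1509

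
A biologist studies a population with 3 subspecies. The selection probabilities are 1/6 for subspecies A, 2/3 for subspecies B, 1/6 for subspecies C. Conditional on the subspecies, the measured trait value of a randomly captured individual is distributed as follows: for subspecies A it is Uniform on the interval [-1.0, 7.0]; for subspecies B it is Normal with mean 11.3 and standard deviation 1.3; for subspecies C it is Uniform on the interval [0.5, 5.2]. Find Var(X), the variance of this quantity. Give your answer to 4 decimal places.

Per component, A: μ=3, E[X²]=14.3333; B: μ=11.3, E[X²]=129.38; C: μ=2.85, E[X²]=9.96333.
E[X] = 0.166667·3 + 0.666667·11.3 + 0.166667·2.85 = 8.50833.
E[X²] = 0.166667·14.3333 + 0.666667·129.38 + 0.166667·9.96333 = 90.3028.
Var(X) = E[X²] − (E[X])² = 90.3028 − 72.3917 = 17.911.

17.9110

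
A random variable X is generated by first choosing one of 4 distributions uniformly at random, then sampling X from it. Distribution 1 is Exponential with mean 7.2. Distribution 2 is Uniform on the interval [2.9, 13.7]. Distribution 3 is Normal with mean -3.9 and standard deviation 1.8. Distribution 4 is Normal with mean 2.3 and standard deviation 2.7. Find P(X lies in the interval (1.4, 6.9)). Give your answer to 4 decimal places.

0.3495

Conditional on each component, P(1.4 < X < 6.9): 1: 0.43976; 2: 0.37037; 3: 0.00161767; 4: 0.58634.
By total probability, P(1.4 < X < 6.9) = 0.25·0.43976 + 0.25·0.37037 + 0.25·0.00161767 + 0.25·0.58634 = 0.349522.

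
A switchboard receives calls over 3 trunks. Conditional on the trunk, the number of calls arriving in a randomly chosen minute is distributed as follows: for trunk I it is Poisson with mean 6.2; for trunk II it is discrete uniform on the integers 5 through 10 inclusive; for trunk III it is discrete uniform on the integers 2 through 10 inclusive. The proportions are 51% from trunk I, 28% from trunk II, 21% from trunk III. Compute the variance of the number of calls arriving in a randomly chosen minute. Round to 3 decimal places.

5.757

Per component, I: μ=6.2, E[X²]=44.64; II: μ=7.5, E[X²]=59.1667; III: μ=6, E[X²]=42.6667.
E[X] = 0.51·6.2 + 0.28·7.5 + 0.21·6 = 6.522.
E[X²] = 0.51·44.64 + 0.28·59.1667 + 0.21·42.6667 = 48.2931.
Var(X) = E[X²] − (E[X])² = 48.2931 − 42.5365 = 5.75658.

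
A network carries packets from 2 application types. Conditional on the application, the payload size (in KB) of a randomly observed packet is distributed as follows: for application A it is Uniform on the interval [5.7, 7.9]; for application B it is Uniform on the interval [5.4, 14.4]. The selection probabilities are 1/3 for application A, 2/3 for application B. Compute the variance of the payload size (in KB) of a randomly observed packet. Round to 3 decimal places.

Per component, A: μ=6.8, E[X²]=46.6433; B: μ=9.9, E[X²]=104.76.
E[X] = 0.333333·6.8 + 0.666667·9.9 = 8.86667.
E[X²] = 0.333333·46.6433 + 0.666667·104.76 = 85.3878.
Var(X) = E[X²] − (E[X])² = 85.3878 − 78.6178 = 6.77.

6.770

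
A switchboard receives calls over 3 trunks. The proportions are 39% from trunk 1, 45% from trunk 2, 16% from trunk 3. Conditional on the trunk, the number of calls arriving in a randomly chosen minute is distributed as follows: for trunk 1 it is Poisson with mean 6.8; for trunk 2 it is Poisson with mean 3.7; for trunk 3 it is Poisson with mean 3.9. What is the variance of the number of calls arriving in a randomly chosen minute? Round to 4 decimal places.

7.1552

Per component, 1: μ=6.8, E[X²]=53.04; 2: μ=3.7, E[X²]=17.39; 3: μ=3.9, E[X²]=19.11.
E[X] = 0.39·6.8 + 0.45·3.7 + 0.16·3.9 = 4.941.
E[X²] = 0.39·53.04 + 0.45·17.39 + 0.16·19.11 = 31.5687.
Var(X) = E[X²] − (E[X])² = 31.5687 − 24.4135 = 7.15522.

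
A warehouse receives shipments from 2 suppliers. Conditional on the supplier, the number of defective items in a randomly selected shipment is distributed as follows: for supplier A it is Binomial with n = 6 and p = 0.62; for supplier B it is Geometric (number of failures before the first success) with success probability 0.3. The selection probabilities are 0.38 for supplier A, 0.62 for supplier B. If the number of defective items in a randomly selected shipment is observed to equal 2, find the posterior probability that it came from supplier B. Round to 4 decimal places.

0.6661

Likelihoods P(X=2 | ·): A: 0.120229; B: 0.147.
Posterior ∝ prior × likelihood. Numerator for B: 0.62·0.147 = 0.09114.
Normalizing constant: 0.38·0.120229 + 0.62·0.147 = 0.136827.
P(B | observation) = 0.09114 / 0.136827 = 0.666097.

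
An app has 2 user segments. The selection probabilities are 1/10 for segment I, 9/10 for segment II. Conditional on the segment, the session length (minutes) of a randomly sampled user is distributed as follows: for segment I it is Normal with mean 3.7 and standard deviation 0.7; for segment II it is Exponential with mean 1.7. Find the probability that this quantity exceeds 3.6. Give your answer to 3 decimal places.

0.164

Conditional on each segment, P(X > 3.6): I: 0.556798; II: 0.120314.
By total probability, P(X > 3.6) = 0.1·0.556798 + 0.9·0.120314 = 0.163963.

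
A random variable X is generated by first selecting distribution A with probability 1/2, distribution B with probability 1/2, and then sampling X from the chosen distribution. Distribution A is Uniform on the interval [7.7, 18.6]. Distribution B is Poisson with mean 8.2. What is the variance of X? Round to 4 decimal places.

15.1760

Per component, A: μ=13.15, E[X²]=182.823; B: μ=8.2, E[X²]=75.44.
E[X] = 0.5·13.15 + 0.5·8.2 = 10.675.
E[X²] = 0.5·182.823 + 0.5·75.44 = 129.132.
Var(X) = E[X²] − (E[X])² = 129.132 − 113.956 = 15.176.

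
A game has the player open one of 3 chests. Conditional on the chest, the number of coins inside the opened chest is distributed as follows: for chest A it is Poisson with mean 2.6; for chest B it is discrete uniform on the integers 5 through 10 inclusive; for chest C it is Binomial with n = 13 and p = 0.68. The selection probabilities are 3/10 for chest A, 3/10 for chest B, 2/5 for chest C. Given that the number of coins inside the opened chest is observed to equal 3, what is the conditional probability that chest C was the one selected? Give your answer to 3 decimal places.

0.006

Likelihoods P(X=3 | ·): A: 0.217572; B: 0; C: 0.00101249.
Posterior ∝ prior × likelihood. Numerator for C: 0.4·0.00101249 = 0.000404998.
Normalizing constant: 0.3·0.217572 + 0.3·0 + 0.4·0.00101249 = 0.0656766.
P(C | observation) = 0.000404998 / 0.0656766 = 0.00616654.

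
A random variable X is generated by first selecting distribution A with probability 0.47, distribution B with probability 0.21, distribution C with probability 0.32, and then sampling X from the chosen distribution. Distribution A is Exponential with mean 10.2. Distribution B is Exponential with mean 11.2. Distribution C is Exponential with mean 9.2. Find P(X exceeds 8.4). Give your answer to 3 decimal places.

0.434

Conditional on each component, P(X > 8.4): A: 0.43888; B: 0.472367; C: 0.401301.
By total probability, P(X > 8.4) = 0.47·0.43888 + 0.21·0.472367 + 0.32·0.401301 = 0.433887.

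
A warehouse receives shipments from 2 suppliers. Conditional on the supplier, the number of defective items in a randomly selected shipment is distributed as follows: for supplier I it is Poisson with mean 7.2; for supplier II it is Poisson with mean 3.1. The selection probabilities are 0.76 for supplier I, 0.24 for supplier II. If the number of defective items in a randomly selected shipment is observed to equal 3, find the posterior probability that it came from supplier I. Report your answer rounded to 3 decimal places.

Likelihoods P(X=3 | ·): I: 0.0464436; II: 0.223677.
Posterior ∝ prior × likelihood. Numerator for I: 0.76·0.0464436 = 0.0352971.
Normalizing constant: 0.76·0.0464436 + 0.24·0.223677 = 0.0889796.
P(I | observation) = 0.0352971 / 0.0889796 = 0.396688.

0.397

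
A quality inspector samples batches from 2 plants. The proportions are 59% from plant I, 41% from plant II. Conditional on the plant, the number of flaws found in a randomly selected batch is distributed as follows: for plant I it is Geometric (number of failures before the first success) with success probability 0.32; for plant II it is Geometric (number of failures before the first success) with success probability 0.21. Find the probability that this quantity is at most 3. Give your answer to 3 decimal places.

Conditional on each plant, P(X ≤ 3): I: 0.786186; II: 0.610499.
By total probability, P(X ≤ 3) = 0.59·0.786186 + 0.41·0.610499 = 0.714155.

0.714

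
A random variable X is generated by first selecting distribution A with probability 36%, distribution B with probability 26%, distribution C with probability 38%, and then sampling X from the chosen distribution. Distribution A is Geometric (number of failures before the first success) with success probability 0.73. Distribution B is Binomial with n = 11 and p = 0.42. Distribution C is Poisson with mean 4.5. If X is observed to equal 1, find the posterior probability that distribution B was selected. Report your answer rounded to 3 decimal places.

Likelihoods P(X=1 | ·): A: 0.1971; B: 0.0199032; C: 0.0499905.
Posterior ∝ prior × likelihood. Numerator for B: 0.26·0.0199032 = 0.00517482.
Normalizing constant: 0.36·0.1971 + 0.26·0.0199032 + 0.38·0.0499905 = 0.0951272.
P(B | observation) = 0.00517482 / 0.0951272 = 0.054399.

0.054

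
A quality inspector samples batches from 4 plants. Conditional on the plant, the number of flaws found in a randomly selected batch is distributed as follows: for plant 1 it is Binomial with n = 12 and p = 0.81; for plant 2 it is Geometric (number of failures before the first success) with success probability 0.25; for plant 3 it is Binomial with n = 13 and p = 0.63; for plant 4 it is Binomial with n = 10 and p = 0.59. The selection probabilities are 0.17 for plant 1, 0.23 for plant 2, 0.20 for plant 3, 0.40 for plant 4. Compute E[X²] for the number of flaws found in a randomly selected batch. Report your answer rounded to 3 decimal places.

50.118

For each component E[X²] = Var + (mean)², giving 1: 96.3252; 2: 21; 3: 70.1064; 4: 37.229.
Overall E[X²] = 0.17·96.3252 + 0.23·21 + 0.2·70.1064 + 0.4·37.229 = 50.1182.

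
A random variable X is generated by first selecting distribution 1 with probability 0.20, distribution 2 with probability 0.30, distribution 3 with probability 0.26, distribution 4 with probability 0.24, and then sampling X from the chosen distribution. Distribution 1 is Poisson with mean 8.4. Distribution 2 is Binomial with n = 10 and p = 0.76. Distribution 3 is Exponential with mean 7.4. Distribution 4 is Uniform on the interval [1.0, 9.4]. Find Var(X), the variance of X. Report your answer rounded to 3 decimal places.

Per component, 1: μ=8.4, E[X²]=78.96; 2: μ=7.6, E[X²]=59.584; 3: μ=7.4, E[X²]=109.52; 4: μ=5.2, E[X²]=32.92.
E[X] = 0.2·8.4 + 0.3·7.6 + 0.26·7.4 + 0.24·5.2 = 7.132.
E[X²] = 0.2·78.96 + 0.3·59.584 + 0.26·109.52 + 0.24·32.92 = 70.0432.
Var(X) = E[X²] − (E[X])² = 70.0432 − 50.8654 = 19.1778.

19.178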